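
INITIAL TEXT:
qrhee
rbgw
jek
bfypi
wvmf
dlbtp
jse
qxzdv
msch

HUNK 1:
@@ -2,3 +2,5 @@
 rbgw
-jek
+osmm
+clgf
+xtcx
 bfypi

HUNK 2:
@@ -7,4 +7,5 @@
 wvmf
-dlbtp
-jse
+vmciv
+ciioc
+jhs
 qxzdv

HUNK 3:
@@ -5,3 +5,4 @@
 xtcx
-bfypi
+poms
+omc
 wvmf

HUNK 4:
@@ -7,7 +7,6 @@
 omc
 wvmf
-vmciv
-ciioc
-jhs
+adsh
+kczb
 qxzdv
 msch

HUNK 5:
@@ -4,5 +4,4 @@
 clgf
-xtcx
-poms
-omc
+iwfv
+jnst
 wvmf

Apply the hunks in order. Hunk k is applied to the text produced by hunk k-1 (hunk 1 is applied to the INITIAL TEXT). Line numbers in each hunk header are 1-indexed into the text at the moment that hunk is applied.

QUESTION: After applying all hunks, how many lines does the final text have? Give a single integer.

Hunk 1: at line 2 remove [jek] add [osmm,clgf,xtcx] -> 11 lines: qrhee rbgw osmm clgf xtcx bfypi wvmf dlbtp jse qxzdv msch
Hunk 2: at line 7 remove [dlbtp,jse] add [vmciv,ciioc,jhs] -> 12 lines: qrhee rbgw osmm clgf xtcx bfypi wvmf vmciv ciioc jhs qxzdv msch
Hunk 3: at line 5 remove [bfypi] add [poms,omc] -> 13 lines: qrhee rbgw osmm clgf xtcx poms omc wvmf vmciv ciioc jhs qxzdv msch
Hunk 4: at line 7 remove [vmciv,ciioc,jhs] add [adsh,kczb] -> 12 lines: qrhee rbgw osmm clgf xtcx poms omc wvmf adsh kczb qxzdv msch
Hunk 5: at line 4 remove [xtcx,poms,omc] add [iwfv,jnst] -> 11 lines: qrhee rbgw osmm clgf iwfv jnst wvmf adsh kczb qxzdv msch
Final line count: 11

Answer: 11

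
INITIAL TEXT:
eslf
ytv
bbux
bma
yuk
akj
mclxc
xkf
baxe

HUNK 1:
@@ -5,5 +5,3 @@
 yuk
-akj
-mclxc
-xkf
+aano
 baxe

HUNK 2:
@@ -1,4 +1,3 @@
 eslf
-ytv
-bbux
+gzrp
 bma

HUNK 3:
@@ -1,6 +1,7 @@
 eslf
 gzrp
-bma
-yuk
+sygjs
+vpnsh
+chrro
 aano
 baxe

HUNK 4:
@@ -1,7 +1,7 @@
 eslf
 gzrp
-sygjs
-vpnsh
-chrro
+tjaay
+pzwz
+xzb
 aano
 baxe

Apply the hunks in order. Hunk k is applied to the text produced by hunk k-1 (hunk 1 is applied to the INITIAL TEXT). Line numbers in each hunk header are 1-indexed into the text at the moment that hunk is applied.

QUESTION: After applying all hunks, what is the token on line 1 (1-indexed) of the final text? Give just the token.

Hunk 1: at line 5 remove [akj,mclxc,xkf] add [aano] -> 7 lines: eslf ytv bbux bma yuk aano baxe
Hunk 2: at line 1 remove [ytv,bbux] add [gzrp] -> 6 lines: eslf gzrp bma yuk aano baxe
Hunk 3: at line 1 remove [bma,yuk] add [sygjs,vpnsh,chrro] -> 7 lines: eslf gzrp sygjs vpnsh chrro aano baxe
Hunk 4: at line 1 remove [sygjs,vpnsh,chrro] add [tjaay,pzwz,xzb] -> 7 lines: eslf gzrp tjaay pzwz xzb aano baxe
Final line 1: eslf

Answer: eslf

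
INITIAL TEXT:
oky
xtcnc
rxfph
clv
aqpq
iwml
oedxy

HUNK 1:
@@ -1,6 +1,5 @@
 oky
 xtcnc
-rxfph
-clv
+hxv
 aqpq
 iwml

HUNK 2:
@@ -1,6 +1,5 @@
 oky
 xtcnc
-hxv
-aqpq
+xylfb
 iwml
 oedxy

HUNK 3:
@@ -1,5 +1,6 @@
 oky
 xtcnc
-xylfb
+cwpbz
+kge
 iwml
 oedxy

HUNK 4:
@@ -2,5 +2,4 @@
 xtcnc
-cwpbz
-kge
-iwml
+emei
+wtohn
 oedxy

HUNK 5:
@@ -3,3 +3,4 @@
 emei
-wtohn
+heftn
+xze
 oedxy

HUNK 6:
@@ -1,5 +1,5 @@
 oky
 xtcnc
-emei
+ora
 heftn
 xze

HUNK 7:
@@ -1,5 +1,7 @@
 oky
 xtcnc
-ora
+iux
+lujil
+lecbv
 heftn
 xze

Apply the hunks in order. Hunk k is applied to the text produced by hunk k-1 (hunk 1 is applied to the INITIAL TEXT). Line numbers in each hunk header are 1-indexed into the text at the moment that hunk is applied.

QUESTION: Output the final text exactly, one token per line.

Answer: oky
xtcnc
iux
lujil
lecbv
heftn
xze
oedxy

Derivation:
Hunk 1: at line 1 remove [rxfph,clv] add [hxv] -> 6 lines: oky xtcnc hxv aqpq iwml oedxy
Hunk 2: at line 1 remove [hxv,aqpq] add [xylfb] -> 5 lines: oky xtcnc xylfb iwml oedxy
Hunk 3: at line 1 remove [xylfb] add [cwpbz,kge] -> 6 lines: oky xtcnc cwpbz kge iwml oedxy
Hunk 4: at line 2 remove [cwpbz,kge,iwml] add [emei,wtohn] -> 5 lines: oky xtcnc emei wtohn oedxy
Hunk 5: at line 3 remove [wtohn] add [heftn,xze] -> 6 lines: oky xtcnc emei heftn xze oedxy
Hunk 6: at line 1 remove [emei] add [ora] -> 6 lines: oky xtcnc ora heftn xze oedxy
Hunk 7: at line 1 remove [ora] add [iux,lujil,lecbv] -> 8 lines: oky xtcnc iux lujil lecbv heftn xze oedxy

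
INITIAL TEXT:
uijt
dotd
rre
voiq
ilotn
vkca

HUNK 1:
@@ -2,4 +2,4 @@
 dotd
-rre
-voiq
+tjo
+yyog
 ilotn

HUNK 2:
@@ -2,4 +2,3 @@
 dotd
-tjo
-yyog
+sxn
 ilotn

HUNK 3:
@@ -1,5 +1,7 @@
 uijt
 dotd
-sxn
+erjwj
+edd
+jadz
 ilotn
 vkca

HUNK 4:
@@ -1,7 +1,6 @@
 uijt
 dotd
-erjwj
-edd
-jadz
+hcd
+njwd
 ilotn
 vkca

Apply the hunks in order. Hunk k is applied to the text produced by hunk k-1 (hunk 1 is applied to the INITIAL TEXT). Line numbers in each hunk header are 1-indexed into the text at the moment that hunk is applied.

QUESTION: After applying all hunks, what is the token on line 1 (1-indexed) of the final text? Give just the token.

Hunk 1: at line 2 remove [rre,voiq] add [tjo,yyog] -> 6 lines: uijt dotd tjo yyog ilotn vkca
Hunk 2: at line 2 remove [tjo,yyog] add [sxn] -> 5 lines: uijt dotd sxn ilotn vkca
Hunk 3: at line 1 remove [sxn] add [erjwj,edd,jadz] -> 7 lines: uijt dotd erjwj edd jadz ilotn vkca
Hunk 4: at line 1 remove [erjwj,edd,jadz] add [hcd,njwd] -> 6 lines: uijt dotd hcd njwd ilotn vkca
Final line 1: uijt

Answer: uijt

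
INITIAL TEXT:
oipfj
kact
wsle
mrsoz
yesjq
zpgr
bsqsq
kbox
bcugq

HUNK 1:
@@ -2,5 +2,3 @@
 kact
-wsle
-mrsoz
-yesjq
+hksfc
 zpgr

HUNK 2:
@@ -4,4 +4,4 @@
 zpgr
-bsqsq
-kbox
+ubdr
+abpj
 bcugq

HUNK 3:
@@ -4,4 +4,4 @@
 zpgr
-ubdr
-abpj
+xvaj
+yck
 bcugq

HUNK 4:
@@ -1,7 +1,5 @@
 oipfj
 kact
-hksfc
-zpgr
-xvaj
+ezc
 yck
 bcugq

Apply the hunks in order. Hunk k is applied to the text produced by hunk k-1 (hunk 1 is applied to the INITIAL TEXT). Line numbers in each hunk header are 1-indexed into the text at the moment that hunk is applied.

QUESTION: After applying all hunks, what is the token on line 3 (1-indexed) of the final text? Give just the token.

Hunk 1: at line 2 remove [wsle,mrsoz,yesjq] add [hksfc] -> 7 lines: oipfj kact hksfc zpgr bsqsq kbox bcugq
Hunk 2: at line 4 remove [bsqsq,kbox] add [ubdr,abpj] -> 7 lines: oipfj kact hksfc zpgr ubdr abpj bcugq
Hunk 3: at line 4 remove [ubdr,abpj] add [xvaj,yck] -> 7 lines: oipfj kact hksfc zpgr xvaj yck bcugq
Hunk 4: at line 1 remove [hksfc,zpgr,xvaj] add [ezc] -> 5 lines: oipfj kact ezc yck bcugq
Final line 3: ezc

Answer: ezc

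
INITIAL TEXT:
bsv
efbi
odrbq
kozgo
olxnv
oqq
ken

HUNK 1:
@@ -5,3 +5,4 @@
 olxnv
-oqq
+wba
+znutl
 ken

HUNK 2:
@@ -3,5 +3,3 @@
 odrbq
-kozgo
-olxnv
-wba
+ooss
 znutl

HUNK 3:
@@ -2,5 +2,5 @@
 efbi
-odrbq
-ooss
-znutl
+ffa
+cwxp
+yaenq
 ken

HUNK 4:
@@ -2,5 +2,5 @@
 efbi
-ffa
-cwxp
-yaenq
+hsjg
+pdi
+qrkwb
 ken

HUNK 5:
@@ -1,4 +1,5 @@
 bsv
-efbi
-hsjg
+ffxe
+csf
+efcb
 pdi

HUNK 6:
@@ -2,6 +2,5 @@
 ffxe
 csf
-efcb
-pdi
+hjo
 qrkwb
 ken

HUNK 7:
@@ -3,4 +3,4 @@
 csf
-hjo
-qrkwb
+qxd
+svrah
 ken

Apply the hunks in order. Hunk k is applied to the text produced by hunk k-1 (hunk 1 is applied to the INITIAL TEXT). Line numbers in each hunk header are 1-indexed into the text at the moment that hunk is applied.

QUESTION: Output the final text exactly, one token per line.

Hunk 1: at line 5 remove [oqq] add [wba,znutl] -> 8 lines: bsv efbi odrbq kozgo olxnv wba znutl ken
Hunk 2: at line 3 remove [kozgo,olxnv,wba] add [ooss] -> 6 lines: bsv efbi odrbq ooss znutl ken
Hunk 3: at line 2 remove [odrbq,ooss,znutl] add [ffa,cwxp,yaenq] -> 6 lines: bsv efbi ffa cwxp yaenq ken
Hunk 4: at line 2 remove [ffa,cwxp,yaenq] add [hsjg,pdi,qrkwb] -> 6 lines: bsv efbi hsjg pdi qrkwb ken
Hunk 5: at line 1 remove [efbi,hsjg] add [ffxe,csf,efcb] -> 7 lines: bsv ffxe csf efcb pdi qrkwb ken
Hunk 6: at line 2 remove [efcb,pdi] add [hjo] -> 6 lines: bsv ffxe csf hjo qrkwb ken
Hunk 7: at line 3 remove [hjo,qrkwb] add [qxd,svrah] -> 6 lines: bsv ffxe csf qxd svrah ken

Answer: bsv
ffxe
csf
qxd
svrah
ken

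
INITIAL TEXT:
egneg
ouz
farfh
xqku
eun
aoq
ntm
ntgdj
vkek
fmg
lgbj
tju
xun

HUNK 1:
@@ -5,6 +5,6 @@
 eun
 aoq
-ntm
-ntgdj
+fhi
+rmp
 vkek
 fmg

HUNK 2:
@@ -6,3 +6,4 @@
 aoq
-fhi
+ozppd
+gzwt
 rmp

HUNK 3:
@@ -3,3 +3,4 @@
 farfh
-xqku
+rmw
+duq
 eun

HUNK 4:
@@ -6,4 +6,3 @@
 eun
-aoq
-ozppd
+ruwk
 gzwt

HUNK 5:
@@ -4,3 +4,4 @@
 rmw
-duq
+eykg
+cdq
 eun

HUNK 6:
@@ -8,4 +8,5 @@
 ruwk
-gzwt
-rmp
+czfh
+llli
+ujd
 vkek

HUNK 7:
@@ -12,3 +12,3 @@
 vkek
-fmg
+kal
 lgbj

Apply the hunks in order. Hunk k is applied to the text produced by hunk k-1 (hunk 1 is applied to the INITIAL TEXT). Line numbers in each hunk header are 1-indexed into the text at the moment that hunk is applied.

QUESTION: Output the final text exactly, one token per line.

Answer: egneg
ouz
farfh
rmw
eykg
cdq
eun
ruwk
czfh
llli
ujd
vkek
kal
lgbj
tju
xun

Derivation:
Hunk 1: at line 5 remove [ntm,ntgdj] add [fhi,rmp] -> 13 lines: egneg ouz farfh xqku eun aoq fhi rmp vkek fmg lgbj tju xun
Hunk 2: at line 6 remove [fhi] add [ozppd,gzwt] -> 14 lines: egneg ouz farfh xqku eun aoq ozppd gzwt rmp vkek fmg lgbj tju xun
Hunk 3: at line 3 remove [xqku] add [rmw,duq] -> 15 lines: egneg ouz farfh rmw duq eun aoq ozppd gzwt rmp vkek fmg lgbj tju xun
Hunk 4: at line 6 remove [aoq,ozppd] add [ruwk] -> 14 lines: egneg ouz farfh rmw duq eun ruwk gzwt rmp vkek fmg lgbj tju xun
Hunk 5: at line 4 remove [duq] add [eykg,cdq] -> 15 lines: egneg ouz farfh rmw eykg cdq eun ruwk gzwt rmp vkek fmg lgbj tju xun
Hunk 6: at line 8 remove [gzwt,rmp] add [czfh,llli,ujd] -> 16 lines: egneg ouz farfh rmw eykg cdq eun ruwk czfh llli ujd vkek fmg lgbj tju xun
Hunk 7: at line 12 remove [fmg] add [kal] -> 16 lines: egneg ouz farfh rmw eykg cdq eun ruwk czfh llli ujd vkek kal lgbj tju xun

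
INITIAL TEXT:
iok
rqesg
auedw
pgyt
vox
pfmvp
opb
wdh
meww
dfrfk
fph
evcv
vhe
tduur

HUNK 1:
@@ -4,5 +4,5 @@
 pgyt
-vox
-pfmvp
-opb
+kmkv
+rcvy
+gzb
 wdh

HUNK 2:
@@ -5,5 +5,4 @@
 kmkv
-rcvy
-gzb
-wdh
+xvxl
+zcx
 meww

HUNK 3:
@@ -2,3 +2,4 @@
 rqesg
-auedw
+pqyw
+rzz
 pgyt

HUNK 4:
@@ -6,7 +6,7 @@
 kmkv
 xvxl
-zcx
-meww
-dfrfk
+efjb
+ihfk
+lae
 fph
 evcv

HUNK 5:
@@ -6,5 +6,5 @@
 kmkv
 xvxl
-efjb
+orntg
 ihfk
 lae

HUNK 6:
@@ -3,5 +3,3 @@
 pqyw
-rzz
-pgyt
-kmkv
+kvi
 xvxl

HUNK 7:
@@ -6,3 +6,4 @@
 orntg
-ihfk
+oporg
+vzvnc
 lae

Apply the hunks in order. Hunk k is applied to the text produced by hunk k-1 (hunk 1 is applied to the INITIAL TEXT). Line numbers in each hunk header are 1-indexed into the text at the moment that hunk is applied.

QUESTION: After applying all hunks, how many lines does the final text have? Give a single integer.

Hunk 1: at line 4 remove [vox,pfmvp,opb] add [kmkv,rcvy,gzb] -> 14 lines: iok rqesg auedw pgyt kmkv rcvy gzb wdh meww dfrfk fph evcv vhe tduur
Hunk 2: at line 5 remove [rcvy,gzb,wdh] add [xvxl,zcx] -> 13 lines: iok rqesg auedw pgyt kmkv xvxl zcx meww dfrfk fph evcv vhe tduur
Hunk 3: at line 2 remove [auedw] add [pqyw,rzz] -> 14 lines: iok rqesg pqyw rzz pgyt kmkv xvxl zcx meww dfrfk fph evcv vhe tduur
Hunk 4: at line 6 remove [zcx,meww,dfrfk] add [efjb,ihfk,lae] -> 14 lines: iok rqesg pqyw rzz pgyt kmkv xvxl efjb ihfk lae fph evcv vhe tduur
Hunk 5: at line 6 remove [efjb] add [orntg] -> 14 lines: iok rqesg pqyw rzz pgyt kmkv xvxl orntg ihfk lae fph evcv vhe tduur
Hunk 6: at line 3 remove [rzz,pgyt,kmkv] add [kvi] -> 12 lines: iok rqesg pqyw kvi xvxl orntg ihfk lae fph evcv vhe tduur
Hunk 7: at line 6 remove [ihfk] add [oporg,vzvnc] -> 13 lines: iok rqesg pqyw kvi xvxl orntg oporg vzvnc lae fph evcv vhe tduur
Final line count: 13

Answer: 13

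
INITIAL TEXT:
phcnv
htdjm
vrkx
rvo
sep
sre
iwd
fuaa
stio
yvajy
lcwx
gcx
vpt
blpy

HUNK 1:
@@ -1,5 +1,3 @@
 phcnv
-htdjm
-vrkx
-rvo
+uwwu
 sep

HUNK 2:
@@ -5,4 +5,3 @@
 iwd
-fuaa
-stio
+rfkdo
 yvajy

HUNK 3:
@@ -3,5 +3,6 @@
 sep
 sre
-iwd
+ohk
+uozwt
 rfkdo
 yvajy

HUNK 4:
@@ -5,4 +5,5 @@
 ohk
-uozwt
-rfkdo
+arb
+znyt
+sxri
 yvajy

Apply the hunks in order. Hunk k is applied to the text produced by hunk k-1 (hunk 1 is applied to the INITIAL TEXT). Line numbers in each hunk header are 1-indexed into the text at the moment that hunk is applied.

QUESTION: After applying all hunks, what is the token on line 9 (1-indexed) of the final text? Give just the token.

Answer: yvajy

Derivation:
Hunk 1: at line 1 remove [htdjm,vrkx,rvo] add [uwwu] -> 12 lines: phcnv uwwu sep sre iwd fuaa stio yvajy lcwx gcx vpt blpy
Hunk 2: at line 5 remove [fuaa,stio] add [rfkdo] -> 11 lines: phcnv uwwu sep sre iwd rfkdo yvajy lcwx gcx vpt blpy
Hunk 3: at line 3 remove [iwd] add [ohk,uozwt] -> 12 lines: phcnv uwwu sep sre ohk uozwt rfkdo yvajy lcwx gcx vpt blpy
Hunk 4: at line 5 remove [uozwt,rfkdo] add [arb,znyt,sxri] -> 13 lines: phcnv uwwu sep sre ohk arb znyt sxri yvajy lcwx gcx vpt blpy
Final line 9: yvajy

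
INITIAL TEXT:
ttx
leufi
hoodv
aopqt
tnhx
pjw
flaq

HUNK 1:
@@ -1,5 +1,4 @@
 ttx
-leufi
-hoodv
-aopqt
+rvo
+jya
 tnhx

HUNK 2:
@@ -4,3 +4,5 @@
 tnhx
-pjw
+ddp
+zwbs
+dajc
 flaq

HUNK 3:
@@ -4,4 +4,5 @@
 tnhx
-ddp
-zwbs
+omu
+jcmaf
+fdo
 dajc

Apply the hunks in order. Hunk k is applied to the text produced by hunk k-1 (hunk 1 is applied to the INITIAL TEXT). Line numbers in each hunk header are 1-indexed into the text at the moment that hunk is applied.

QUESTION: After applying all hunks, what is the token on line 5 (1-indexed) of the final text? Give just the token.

Answer: omu

Derivation:
Hunk 1: at line 1 remove [leufi,hoodv,aopqt] add [rvo,jya] -> 6 lines: ttx rvo jya tnhx pjw flaq
Hunk 2: at line 4 remove [pjw] add [ddp,zwbs,dajc] -> 8 lines: ttx rvo jya tnhx ddp zwbs dajc flaq
Hunk 3: at line 4 remove [ddp,zwbs] add [omu,jcmaf,fdo] -> 9 lines: ttx rvo jya tnhx omu jcmaf fdo dajc flaq
Final line 5: omu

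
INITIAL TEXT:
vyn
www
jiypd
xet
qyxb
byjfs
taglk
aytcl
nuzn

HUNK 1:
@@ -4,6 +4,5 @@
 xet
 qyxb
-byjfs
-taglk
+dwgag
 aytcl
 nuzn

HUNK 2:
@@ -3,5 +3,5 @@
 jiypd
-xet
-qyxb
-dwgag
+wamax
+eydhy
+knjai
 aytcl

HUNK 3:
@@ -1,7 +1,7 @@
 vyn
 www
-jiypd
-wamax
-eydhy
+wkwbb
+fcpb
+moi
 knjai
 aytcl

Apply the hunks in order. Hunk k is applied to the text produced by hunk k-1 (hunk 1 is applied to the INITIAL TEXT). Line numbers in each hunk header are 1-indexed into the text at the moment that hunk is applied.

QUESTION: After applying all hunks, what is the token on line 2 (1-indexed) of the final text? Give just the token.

Answer: www

Derivation:
Hunk 1: at line 4 remove [byjfs,taglk] add [dwgag] -> 8 lines: vyn www jiypd xet qyxb dwgag aytcl nuzn
Hunk 2: at line 3 remove [xet,qyxb,dwgag] add [wamax,eydhy,knjai] -> 8 lines: vyn www jiypd wamax eydhy knjai aytcl nuzn
Hunk 3: at line 1 remove [jiypd,wamax,eydhy] add [wkwbb,fcpb,moi] -> 8 lines: vyn www wkwbb fcpb moi knjai aytcl nuzn
Final line 2: www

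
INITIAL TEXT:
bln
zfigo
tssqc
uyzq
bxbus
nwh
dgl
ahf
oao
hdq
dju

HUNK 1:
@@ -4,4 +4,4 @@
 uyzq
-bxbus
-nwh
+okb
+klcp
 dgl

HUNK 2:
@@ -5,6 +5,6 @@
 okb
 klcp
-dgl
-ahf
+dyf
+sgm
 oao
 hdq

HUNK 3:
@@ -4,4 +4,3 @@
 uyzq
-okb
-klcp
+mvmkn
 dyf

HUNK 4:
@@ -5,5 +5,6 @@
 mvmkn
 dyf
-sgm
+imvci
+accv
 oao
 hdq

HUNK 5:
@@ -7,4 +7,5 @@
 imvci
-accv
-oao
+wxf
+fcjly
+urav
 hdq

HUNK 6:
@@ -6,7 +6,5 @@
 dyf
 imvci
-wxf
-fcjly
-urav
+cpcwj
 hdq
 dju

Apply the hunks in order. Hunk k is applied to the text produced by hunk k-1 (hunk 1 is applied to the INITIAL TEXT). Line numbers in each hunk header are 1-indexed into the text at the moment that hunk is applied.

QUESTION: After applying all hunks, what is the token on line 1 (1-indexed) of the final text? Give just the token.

Hunk 1: at line 4 remove [bxbus,nwh] add [okb,klcp] -> 11 lines: bln zfigo tssqc uyzq okb klcp dgl ahf oao hdq dju
Hunk 2: at line 5 remove [dgl,ahf] add [dyf,sgm] -> 11 lines: bln zfigo tssqc uyzq okb klcp dyf sgm oao hdq dju
Hunk 3: at line 4 remove [okb,klcp] add [mvmkn] -> 10 lines: bln zfigo tssqc uyzq mvmkn dyf sgm oao hdq dju
Hunk 4: at line 5 remove [sgm] add [imvci,accv] -> 11 lines: bln zfigo tssqc uyzq mvmkn dyf imvci accv oao hdq dju
Hunk 5: at line 7 remove [accv,oao] add [wxf,fcjly,urav] -> 12 lines: bln zfigo tssqc uyzq mvmkn dyf imvci wxf fcjly urav hdq dju
Hunk 6: at line 6 remove [wxf,fcjly,urav] add [cpcwj] -> 10 lines: bln zfigo tssqc uyzq mvmkn dyf imvci cpcwj hdq dju
Final line 1: bln

Answer: bln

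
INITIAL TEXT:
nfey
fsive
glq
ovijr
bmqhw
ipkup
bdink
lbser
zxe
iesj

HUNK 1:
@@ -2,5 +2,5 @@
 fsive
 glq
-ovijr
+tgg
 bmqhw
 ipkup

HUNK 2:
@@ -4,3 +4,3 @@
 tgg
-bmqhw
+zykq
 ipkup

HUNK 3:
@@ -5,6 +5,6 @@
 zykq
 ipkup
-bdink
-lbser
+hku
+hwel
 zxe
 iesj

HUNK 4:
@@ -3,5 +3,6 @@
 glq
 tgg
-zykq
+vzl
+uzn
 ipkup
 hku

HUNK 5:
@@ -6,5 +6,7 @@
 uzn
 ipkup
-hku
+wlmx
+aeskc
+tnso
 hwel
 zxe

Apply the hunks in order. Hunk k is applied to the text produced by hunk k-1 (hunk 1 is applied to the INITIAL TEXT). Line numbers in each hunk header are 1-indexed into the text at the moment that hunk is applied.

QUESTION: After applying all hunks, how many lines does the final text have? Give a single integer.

Hunk 1: at line 2 remove [ovijr] add [tgg] -> 10 lines: nfey fsive glq tgg bmqhw ipkup bdink lbser zxe iesj
Hunk 2: at line 4 remove [bmqhw] add [zykq] -> 10 lines: nfey fsive glq tgg zykq ipkup bdink lbser zxe iesj
Hunk 3: at line 5 remove [bdink,lbser] add [hku,hwel] -> 10 lines: nfey fsive glq tgg zykq ipkup hku hwel zxe iesj
Hunk 4: at line 3 remove [zykq] add [vzl,uzn] -> 11 lines: nfey fsive glq tgg vzl uzn ipkup hku hwel zxe iesj
Hunk 5: at line 6 remove [hku] add [wlmx,aeskc,tnso] -> 13 lines: nfey fsive glq tgg vzl uzn ipkup wlmx aeskc tnso hwel zxe iesj
Final line count: 13

Answer: 13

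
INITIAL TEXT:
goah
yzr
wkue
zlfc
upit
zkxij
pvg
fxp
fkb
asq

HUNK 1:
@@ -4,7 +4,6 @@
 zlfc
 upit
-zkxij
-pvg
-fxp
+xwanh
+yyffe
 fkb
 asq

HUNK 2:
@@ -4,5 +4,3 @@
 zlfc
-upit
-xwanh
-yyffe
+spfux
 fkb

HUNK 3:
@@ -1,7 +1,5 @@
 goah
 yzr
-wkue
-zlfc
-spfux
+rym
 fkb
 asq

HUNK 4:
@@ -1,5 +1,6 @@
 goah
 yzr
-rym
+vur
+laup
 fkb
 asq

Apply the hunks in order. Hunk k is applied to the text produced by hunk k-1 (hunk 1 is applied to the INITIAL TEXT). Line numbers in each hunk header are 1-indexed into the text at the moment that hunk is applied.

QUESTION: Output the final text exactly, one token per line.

Answer: goah
yzr
vur
laup
fkb
asq

Derivation:
Hunk 1: at line 4 remove [zkxij,pvg,fxp] add [xwanh,yyffe] -> 9 lines: goah yzr wkue zlfc upit xwanh yyffe fkb asq
Hunk 2: at line 4 remove [upit,xwanh,yyffe] add [spfux] -> 7 lines: goah yzr wkue zlfc spfux fkb asq
Hunk 3: at line 1 remove [wkue,zlfc,spfux] add [rym] -> 5 lines: goah yzr rym fkb asq
Hunk 4: at line 1 remove [rym] add [vur,laup] -> 6 lines: goah yzr vur laup fkb asq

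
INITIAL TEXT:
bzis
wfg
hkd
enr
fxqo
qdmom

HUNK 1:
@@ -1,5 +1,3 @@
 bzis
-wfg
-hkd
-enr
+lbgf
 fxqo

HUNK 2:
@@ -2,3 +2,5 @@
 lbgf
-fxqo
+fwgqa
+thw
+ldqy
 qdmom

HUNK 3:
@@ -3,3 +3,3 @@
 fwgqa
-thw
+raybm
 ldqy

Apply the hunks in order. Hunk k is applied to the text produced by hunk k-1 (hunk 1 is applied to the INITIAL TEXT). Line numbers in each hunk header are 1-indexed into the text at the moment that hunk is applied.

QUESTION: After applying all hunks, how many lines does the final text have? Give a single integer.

Hunk 1: at line 1 remove [wfg,hkd,enr] add [lbgf] -> 4 lines: bzis lbgf fxqo qdmom
Hunk 2: at line 2 remove [fxqo] add [fwgqa,thw,ldqy] -> 6 lines: bzis lbgf fwgqa thw ldqy qdmom
Hunk 3: at line 3 remove [thw] add [raybm] -> 6 lines: bzis lbgf fwgqa raybm ldqy qdmom
Final line count: 6

Answer: 6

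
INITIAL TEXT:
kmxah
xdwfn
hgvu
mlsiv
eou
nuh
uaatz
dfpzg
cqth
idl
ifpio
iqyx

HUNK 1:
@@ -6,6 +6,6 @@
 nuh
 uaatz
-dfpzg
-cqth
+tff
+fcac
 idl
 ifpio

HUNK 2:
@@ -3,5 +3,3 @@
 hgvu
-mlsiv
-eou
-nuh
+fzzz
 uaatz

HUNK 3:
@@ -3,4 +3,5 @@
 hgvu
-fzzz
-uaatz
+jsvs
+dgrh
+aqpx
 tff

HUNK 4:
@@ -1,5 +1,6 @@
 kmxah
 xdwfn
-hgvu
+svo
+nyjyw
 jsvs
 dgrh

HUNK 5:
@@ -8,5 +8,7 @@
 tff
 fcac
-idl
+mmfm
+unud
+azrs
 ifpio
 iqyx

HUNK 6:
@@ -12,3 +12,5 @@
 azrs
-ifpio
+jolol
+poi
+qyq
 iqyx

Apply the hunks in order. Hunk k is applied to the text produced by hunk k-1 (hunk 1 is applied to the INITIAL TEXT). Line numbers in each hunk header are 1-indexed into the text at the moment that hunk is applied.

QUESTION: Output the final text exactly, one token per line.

Answer: kmxah
xdwfn
svo
nyjyw
jsvs
dgrh
aqpx
tff
fcac
mmfm
unud
azrs
jolol
poi
qyq
iqyx

Derivation:
Hunk 1: at line 6 remove [dfpzg,cqth] add [tff,fcac] -> 12 lines: kmxah xdwfn hgvu mlsiv eou nuh uaatz tff fcac idl ifpio iqyx
Hunk 2: at line 3 remove [mlsiv,eou,nuh] add [fzzz] -> 10 lines: kmxah xdwfn hgvu fzzz uaatz tff fcac idl ifpio iqyx
Hunk 3: at line 3 remove [fzzz,uaatz] add [jsvs,dgrh,aqpx] -> 11 lines: kmxah xdwfn hgvu jsvs dgrh aqpx tff fcac idl ifpio iqyx
Hunk 4: at line 1 remove [hgvu] add [svo,nyjyw] -> 12 lines: kmxah xdwfn svo nyjyw jsvs dgrh aqpx tff fcac idl ifpio iqyx
Hunk 5: at line 8 remove [idl] add [mmfm,unud,azrs] -> 14 lines: kmxah xdwfn svo nyjyw jsvs dgrh aqpx tff fcac mmfm unud azrs ifpio iqyx
Hunk 6: at line 12 remove [ifpio] add [jolol,poi,qyq] -> 16 lines: kmxah xdwfn svo nyjyw jsvs dgrh aqpx tff fcac mmfm unud azrs jolol poi qyq iqyx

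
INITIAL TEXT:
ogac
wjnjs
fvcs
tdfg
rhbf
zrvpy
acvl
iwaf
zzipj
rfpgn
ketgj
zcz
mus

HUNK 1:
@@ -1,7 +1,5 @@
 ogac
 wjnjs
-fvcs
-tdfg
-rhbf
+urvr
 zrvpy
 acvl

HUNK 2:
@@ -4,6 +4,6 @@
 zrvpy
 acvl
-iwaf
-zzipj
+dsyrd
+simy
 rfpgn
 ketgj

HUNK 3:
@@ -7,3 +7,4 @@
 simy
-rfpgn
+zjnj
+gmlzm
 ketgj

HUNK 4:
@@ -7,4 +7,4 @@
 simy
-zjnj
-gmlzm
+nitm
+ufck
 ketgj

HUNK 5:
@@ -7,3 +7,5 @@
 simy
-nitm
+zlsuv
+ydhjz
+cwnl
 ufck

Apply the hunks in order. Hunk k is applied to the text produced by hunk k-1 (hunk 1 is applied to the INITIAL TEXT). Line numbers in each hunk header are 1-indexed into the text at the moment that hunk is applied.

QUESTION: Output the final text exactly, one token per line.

Answer: ogac
wjnjs
urvr
zrvpy
acvl
dsyrd
simy
zlsuv
ydhjz
cwnl
ufck
ketgj
zcz
mus

Derivation:
Hunk 1: at line 1 remove [fvcs,tdfg,rhbf] add [urvr] -> 11 lines: ogac wjnjs urvr zrvpy acvl iwaf zzipj rfpgn ketgj zcz mus
Hunk 2: at line 4 remove [iwaf,zzipj] add [dsyrd,simy] -> 11 lines: ogac wjnjs urvr zrvpy acvl dsyrd simy rfpgn ketgj zcz mus
Hunk 3: at line 7 remove [rfpgn] add [zjnj,gmlzm] -> 12 lines: ogac wjnjs urvr zrvpy acvl dsyrd simy zjnj gmlzm ketgj zcz mus
Hunk 4: at line 7 remove [zjnj,gmlzm] add [nitm,ufck] -> 12 lines: ogac wjnjs urvr zrvpy acvl dsyrd simy nitm ufck ketgj zcz mus
Hunk 5: at line 7 remove [nitm] add [zlsuv,ydhjz,cwnl] -> 14 lines: ogac wjnjs urvr zrvpy acvl dsyrd simy zlsuv ydhjz cwnl ufck ketgj zcz mus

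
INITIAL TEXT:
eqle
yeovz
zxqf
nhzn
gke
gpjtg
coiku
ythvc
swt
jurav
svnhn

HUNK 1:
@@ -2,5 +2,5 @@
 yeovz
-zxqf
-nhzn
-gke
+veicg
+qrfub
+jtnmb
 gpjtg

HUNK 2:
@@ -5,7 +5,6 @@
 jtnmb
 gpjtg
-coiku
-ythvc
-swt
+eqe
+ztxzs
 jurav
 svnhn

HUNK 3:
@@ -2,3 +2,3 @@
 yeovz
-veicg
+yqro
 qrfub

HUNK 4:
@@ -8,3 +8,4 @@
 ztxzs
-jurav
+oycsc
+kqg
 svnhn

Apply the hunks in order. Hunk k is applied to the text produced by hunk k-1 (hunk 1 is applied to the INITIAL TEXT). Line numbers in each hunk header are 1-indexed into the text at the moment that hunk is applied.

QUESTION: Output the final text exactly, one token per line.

Answer: eqle
yeovz
yqro
qrfub
jtnmb
gpjtg
eqe
ztxzs
oycsc
kqg
svnhn

Derivation:
Hunk 1: at line 2 remove [zxqf,nhzn,gke] add [veicg,qrfub,jtnmb] -> 11 lines: eqle yeovz veicg qrfub jtnmb gpjtg coiku ythvc swt jurav svnhn
Hunk 2: at line 5 remove [coiku,ythvc,swt] add [eqe,ztxzs] -> 10 lines: eqle yeovz veicg qrfub jtnmb gpjtg eqe ztxzs jurav svnhn
Hunk 3: at line 2 remove [veicg] add [yqro] -> 10 lines: eqle yeovz yqro qrfub jtnmb gpjtg eqe ztxzs jurav svnhn
Hunk 4: at line 8 remove [jurav] add [oycsc,kqg] -> 11 lines: eqle yeovz yqro qrfub jtnmb gpjtg eqe ztxzs oycsc kqg svnhn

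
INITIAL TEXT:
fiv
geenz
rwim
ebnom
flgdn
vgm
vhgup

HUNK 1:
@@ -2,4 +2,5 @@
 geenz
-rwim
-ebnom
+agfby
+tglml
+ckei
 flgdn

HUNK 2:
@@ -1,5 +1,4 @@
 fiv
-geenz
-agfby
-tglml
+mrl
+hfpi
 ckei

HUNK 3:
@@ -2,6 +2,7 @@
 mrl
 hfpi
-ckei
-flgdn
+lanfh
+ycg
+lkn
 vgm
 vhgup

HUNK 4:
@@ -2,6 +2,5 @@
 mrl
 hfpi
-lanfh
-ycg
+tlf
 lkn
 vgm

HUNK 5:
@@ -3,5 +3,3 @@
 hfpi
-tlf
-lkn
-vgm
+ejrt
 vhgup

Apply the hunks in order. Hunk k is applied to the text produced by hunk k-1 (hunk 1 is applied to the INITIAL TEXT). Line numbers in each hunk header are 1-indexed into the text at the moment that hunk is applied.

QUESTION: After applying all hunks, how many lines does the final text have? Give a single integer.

Answer: 5

Derivation:
Hunk 1: at line 2 remove [rwim,ebnom] add [agfby,tglml,ckei] -> 8 lines: fiv geenz agfby tglml ckei flgdn vgm vhgup
Hunk 2: at line 1 remove [geenz,agfby,tglml] add [mrl,hfpi] -> 7 lines: fiv mrl hfpi ckei flgdn vgm vhgup
Hunk 3: at line 2 remove [ckei,flgdn] add [lanfh,ycg,lkn] -> 8 lines: fiv mrl hfpi lanfh ycg lkn vgm vhgup
Hunk 4: at line 2 remove [lanfh,ycg] add [tlf] -> 7 lines: fiv mrl hfpi tlf lkn vgm vhgup
Hunk 5: at line 3 remove [tlf,lkn,vgm] add [ejrt] -> 5 lines: fiv mrl hfpi ejrt vhgup
Final line count: 5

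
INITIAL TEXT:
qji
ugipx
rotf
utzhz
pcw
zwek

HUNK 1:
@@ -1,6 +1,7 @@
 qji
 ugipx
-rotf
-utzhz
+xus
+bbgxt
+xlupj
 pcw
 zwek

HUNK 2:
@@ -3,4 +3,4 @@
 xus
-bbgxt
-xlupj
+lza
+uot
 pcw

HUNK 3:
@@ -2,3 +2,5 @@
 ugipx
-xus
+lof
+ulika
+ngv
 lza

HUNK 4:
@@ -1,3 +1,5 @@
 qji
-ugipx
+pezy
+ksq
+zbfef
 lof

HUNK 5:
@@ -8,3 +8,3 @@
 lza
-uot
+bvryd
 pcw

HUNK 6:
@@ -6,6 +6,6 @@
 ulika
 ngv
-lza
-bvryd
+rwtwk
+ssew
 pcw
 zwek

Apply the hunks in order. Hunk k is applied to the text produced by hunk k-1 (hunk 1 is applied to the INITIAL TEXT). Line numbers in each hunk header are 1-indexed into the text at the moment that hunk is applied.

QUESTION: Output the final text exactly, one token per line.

Answer: qji
pezy
ksq
zbfef
lof
ulika
ngv
rwtwk
ssew
pcw
zwek

Derivation:
Hunk 1: at line 1 remove [rotf,utzhz] add [xus,bbgxt,xlupj] -> 7 lines: qji ugipx xus bbgxt xlupj pcw zwek
Hunk 2: at line 3 remove [bbgxt,xlupj] add [lza,uot] -> 7 lines: qji ugipx xus lza uot pcw zwek
Hunk 3: at line 2 remove [xus] add [lof,ulika,ngv] -> 9 lines: qji ugipx lof ulika ngv lza uot pcw zwek
Hunk 4: at line 1 remove [ugipx] add [pezy,ksq,zbfef] -> 11 lines: qji pezy ksq zbfef lof ulika ngv lza uot pcw zwek
Hunk 5: at line 8 remove [uot] add [bvryd] -> 11 lines: qji pezy ksq zbfef lof ulika ngv lza bvryd pcw zwek
Hunk 6: at line 6 remove [lza,bvryd] add [rwtwk,ssew] -> 11 lines: qji pezy ksq zbfef lof ulika ngv rwtwk ssew pcw zwek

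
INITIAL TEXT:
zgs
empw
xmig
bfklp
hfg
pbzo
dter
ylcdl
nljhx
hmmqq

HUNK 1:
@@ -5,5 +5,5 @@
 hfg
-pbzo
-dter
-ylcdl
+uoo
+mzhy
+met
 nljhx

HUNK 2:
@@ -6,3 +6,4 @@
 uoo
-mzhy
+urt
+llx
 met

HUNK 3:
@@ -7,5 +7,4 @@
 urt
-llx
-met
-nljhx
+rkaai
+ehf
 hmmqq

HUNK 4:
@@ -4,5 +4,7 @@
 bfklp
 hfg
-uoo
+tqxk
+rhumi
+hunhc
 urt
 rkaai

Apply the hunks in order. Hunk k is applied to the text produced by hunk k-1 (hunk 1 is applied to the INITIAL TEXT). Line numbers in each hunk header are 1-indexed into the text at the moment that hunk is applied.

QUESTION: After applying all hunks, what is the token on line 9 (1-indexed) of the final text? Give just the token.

Answer: urt

Derivation:
Hunk 1: at line 5 remove [pbzo,dter,ylcdl] add [uoo,mzhy,met] -> 10 lines: zgs empw xmig bfklp hfg uoo mzhy met nljhx hmmqq
Hunk 2: at line 6 remove [mzhy] add [urt,llx] -> 11 lines: zgs empw xmig bfklp hfg uoo urt llx met nljhx hmmqq
Hunk 3: at line 7 remove [llx,met,nljhx] add [rkaai,ehf] -> 10 lines: zgs empw xmig bfklp hfg uoo urt rkaai ehf hmmqq
Hunk 4: at line 4 remove [uoo] add [tqxk,rhumi,hunhc] -> 12 lines: zgs empw xmig bfklp hfg tqxk rhumi hunhc urt rkaai ehf hmmqq
Final line 9: urt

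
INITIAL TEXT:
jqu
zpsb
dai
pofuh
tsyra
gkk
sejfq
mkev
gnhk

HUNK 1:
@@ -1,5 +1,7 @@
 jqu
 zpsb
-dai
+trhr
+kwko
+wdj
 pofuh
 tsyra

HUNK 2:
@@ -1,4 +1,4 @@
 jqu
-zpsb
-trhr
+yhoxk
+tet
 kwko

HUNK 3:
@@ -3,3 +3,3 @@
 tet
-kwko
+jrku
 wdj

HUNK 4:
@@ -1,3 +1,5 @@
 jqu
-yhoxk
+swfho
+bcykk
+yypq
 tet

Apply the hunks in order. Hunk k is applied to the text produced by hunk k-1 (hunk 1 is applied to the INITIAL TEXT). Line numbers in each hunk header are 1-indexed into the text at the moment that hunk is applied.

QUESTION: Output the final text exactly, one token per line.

Hunk 1: at line 1 remove [dai] add [trhr,kwko,wdj] -> 11 lines: jqu zpsb trhr kwko wdj pofuh tsyra gkk sejfq mkev gnhk
Hunk 2: at line 1 remove [zpsb,trhr] add [yhoxk,tet] -> 11 lines: jqu yhoxk tet kwko wdj pofuh tsyra gkk sejfq mkev gnhk
Hunk 3: at line 3 remove [kwko] add [jrku] -> 11 lines: jqu yhoxk tet jrku wdj pofuh tsyra gkk sejfq mkev gnhk
Hunk 4: at line 1 remove [yhoxk] add [swfho,bcykk,yypq] -> 13 lines: jqu swfho bcykk yypq tet jrku wdj pofuh tsyra gkk sejfq mkev gnhk

Answer: jqu
swfho
bcykk
yypq
tet
jrku
wdj
pofuh
tsyra
gkk
sejfq
mkev
gnhk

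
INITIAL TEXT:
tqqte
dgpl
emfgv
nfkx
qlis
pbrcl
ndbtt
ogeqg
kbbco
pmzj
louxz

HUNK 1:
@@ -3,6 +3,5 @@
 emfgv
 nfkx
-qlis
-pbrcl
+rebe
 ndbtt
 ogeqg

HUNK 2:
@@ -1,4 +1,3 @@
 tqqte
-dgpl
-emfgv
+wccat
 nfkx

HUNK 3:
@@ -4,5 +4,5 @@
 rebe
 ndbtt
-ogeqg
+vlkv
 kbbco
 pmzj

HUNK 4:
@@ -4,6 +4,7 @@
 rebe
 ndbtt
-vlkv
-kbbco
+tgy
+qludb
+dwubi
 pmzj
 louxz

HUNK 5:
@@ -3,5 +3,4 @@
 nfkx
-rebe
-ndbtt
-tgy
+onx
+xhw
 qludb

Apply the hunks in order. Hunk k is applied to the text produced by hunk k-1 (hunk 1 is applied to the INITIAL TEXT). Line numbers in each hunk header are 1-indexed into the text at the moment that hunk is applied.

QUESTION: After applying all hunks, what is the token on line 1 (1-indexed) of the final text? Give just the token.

Answer: tqqte

Derivation:
Hunk 1: at line 3 remove [qlis,pbrcl] add [rebe] -> 10 lines: tqqte dgpl emfgv nfkx rebe ndbtt ogeqg kbbco pmzj louxz
Hunk 2: at line 1 remove [dgpl,emfgv] add [wccat] -> 9 lines: tqqte wccat nfkx rebe ndbtt ogeqg kbbco pmzj louxz
Hunk 3: at line 4 remove [ogeqg] add [vlkv] -> 9 lines: tqqte wccat nfkx rebe ndbtt vlkv kbbco pmzj louxz
Hunk 4: at line 4 remove [vlkv,kbbco] add [tgy,qludb,dwubi] -> 10 lines: tqqte wccat nfkx rebe ndbtt tgy qludb dwubi pmzj louxz
Hunk 5: at line 3 remove [rebe,ndbtt,tgy] add [onx,xhw] -> 9 lines: tqqte wccat nfkx onx xhw qludb dwubi pmzj louxz
Final line 1: tqqte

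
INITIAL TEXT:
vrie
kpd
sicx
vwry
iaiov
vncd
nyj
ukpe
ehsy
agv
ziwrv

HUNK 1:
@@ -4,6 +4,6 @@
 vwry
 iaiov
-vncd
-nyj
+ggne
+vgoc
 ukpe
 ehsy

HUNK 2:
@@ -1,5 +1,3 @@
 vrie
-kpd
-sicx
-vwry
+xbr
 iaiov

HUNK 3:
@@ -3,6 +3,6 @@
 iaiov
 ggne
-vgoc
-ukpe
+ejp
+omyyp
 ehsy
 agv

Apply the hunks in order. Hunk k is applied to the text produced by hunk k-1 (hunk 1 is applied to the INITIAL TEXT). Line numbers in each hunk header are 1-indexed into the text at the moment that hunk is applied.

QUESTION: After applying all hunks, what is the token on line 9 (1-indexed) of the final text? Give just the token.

Answer: ziwrv

Derivation:
Hunk 1: at line 4 remove [vncd,nyj] add [ggne,vgoc] -> 11 lines: vrie kpd sicx vwry iaiov ggne vgoc ukpe ehsy agv ziwrv
Hunk 2: at line 1 remove [kpd,sicx,vwry] add [xbr] -> 9 lines: vrie xbr iaiov ggne vgoc ukpe ehsy agv ziwrv
Hunk 3: at line 3 remove [vgoc,ukpe] add [ejp,omyyp] -> 9 lines: vrie xbr iaiov ggne ejp omyyp ehsy agv ziwrv
Final line 9: ziwrv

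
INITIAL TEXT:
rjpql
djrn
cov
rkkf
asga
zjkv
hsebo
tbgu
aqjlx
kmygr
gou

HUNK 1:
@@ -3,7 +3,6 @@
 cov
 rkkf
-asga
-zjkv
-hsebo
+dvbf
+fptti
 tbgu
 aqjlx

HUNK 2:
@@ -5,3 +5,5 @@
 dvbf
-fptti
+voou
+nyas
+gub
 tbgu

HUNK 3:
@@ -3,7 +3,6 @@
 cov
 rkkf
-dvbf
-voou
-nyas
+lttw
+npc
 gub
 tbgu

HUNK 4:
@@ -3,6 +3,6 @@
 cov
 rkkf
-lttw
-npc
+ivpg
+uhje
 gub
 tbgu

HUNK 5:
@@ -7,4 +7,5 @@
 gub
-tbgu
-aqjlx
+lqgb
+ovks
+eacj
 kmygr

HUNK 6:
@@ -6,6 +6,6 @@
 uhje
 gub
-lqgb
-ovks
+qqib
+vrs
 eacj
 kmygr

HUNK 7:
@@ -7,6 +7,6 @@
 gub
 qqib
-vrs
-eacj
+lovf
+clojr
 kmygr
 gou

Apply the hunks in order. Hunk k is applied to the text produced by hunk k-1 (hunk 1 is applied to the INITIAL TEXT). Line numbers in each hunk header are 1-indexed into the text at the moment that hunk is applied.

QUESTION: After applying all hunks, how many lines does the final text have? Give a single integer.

Answer: 12

Derivation:
Hunk 1: at line 3 remove [asga,zjkv,hsebo] add [dvbf,fptti] -> 10 lines: rjpql djrn cov rkkf dvbf fptti tbgu aqjlx kmygr gou
Hunk 2: at line 5 remove [fptti] add [voou,nyas,gub] -> 12 lines: rjpql djrn cov rkkf dvbf voou nyas gub tbgu aqjlx kmygr gou
Hunk 3: at line 3 remove [dvbf,voou,nyas] add [lttw,npc] -> 11 lines: rjpql djrn cov rkkf lttw npc gub tbgu aqjlx kmygr gou
Hunk 4: at line 3 remove [lttw,npc] add [ivpg,uhje] -> 11 lines: rjpql djrn cov rkkf ivpg uhje gub tbgu aqjlx kmygr gou
Hunk 5: at line 7 remove [tbgu,aqjlx] add [lqgb,ovks,eacj] -> 12 lines: rjpql djrn cov rkkf ivpg uhje gub lqgb ovks eacj kmygr gou
Hunk 6: at line 6 remove [lqgb,ovks] add [qqib,vrs] -> 12 lines: rjpql djrn cov rkkf ivpg uhje gub qqib vrs eacj kmygr gou
Hunk 7: at line 7 remove [vrs,eacj] add [lovf,clojr] -> 12 lines: rjpql djrn cov rkkf ivpg uhje gub qqib lovf clojr kmygr gou
Final line count: 12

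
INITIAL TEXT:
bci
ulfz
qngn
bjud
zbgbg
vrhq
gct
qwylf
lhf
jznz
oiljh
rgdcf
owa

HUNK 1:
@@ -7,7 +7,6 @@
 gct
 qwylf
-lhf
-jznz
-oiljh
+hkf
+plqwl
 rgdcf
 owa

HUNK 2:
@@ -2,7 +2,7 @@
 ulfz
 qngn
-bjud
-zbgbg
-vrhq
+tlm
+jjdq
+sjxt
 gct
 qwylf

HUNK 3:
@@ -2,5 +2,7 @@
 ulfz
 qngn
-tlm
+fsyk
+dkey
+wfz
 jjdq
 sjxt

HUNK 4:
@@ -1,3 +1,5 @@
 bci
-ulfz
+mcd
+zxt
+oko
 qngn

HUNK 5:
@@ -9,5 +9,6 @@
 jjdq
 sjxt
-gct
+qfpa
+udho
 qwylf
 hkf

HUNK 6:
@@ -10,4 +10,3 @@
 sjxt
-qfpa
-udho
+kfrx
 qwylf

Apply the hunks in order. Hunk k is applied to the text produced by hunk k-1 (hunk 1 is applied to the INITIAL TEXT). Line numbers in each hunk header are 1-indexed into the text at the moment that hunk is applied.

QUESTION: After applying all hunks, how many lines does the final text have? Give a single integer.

Hunk 1: at line 7 remove [lhf,jznz,oiljh] add [hkf,plqwl] -> 12 lines: bci ulfz qngn bjud zbgbg vrhq gct qwylf hkf plqwl rgdcf owa
Hunk 2: at line 2 remove [bjud,zbgbg,vrhq] add [tlm,jjdq,sjxt] -> 12 lines: bci ulfz qngn tlm jjdq sjxt gct qwylf hkf plqwl rgdcf owa
Hunk 3: at line 2 remove [tlm] add [fsyk,dkey,wfz] -> 14 lines: bci ulfz qngn fsyk dkey wfz jjdq sjxt gct qwylf hkf plqwl rgdcf owa
Hunk 4: at line 1 remove [ulfz] add [mcd,zxt,oko] -> 16 lines: bci mcd zxt oko qngn fsyk dkey wfz jjdq sjxt gct qwylf hkf plqwl rgdcf owa
Hunk 5: at line 9 remove [gct] add [qfpa,udho] -> 17 lines: bci mcd zxt oko qngn fsyk dkey wfz jjdq sjxt qfpa udho qwylf hkf plqwl rgdcf owa
Hunk 6: at line 10 remove [qfpa,udho] add [kfrx] -> 16 lines: bci mcd zxt oko qngn fsyk dkey wfz jjdq sjxt kfrx qwylf hkf plqwl rgdcf owa
Final line count: 16

Answer: 16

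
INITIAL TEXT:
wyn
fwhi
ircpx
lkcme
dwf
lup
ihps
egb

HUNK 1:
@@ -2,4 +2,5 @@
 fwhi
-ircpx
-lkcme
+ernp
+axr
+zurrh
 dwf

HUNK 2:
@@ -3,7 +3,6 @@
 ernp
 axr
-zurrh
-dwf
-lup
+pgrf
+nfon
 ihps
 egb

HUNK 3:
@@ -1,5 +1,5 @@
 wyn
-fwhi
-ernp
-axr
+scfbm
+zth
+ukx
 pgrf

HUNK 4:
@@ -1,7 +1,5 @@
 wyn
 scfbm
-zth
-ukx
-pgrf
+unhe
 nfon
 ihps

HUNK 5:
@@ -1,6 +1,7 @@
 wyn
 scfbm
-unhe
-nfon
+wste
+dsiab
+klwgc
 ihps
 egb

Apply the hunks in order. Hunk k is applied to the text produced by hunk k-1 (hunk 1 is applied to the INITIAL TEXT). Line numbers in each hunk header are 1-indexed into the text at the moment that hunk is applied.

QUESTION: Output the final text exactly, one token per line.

Answer: wyn
scfbm
wste
dsiab
klwgc
ihps
egb

Derivation:
Hunk 1: at line 2 remove [ircpx,lkcme] add [ernp,axr,zurrh] -> 9 lines: wyn fwhi ernp axr zurrh dwf lup ihps egb
Hunk 2: at line 3 remove [zurrh,dwf,lup] add [pgrf,nfon] -> 8 lines: wyn fwhi ernp axr pgrf nfon ihps egb
Hunk 3: at line 1 remove [fwhi,ernp,axr] add [scfbm,zth,ukx] -> 8 lines: wyn scfbm zth ukx pgrf nfon ihps egb
Hunk 4: at line 1 remove [zth,ukx,pgrf] add [unhe] -> 6 lines: wyn scfbm unhe nfon ihps egb
Hunk 5: at line 1 remove [unhe,nfon] add [wste,dsiab,klwgc] -> 7 lines: wyn scfbm wste dsiab klwgc ihps egb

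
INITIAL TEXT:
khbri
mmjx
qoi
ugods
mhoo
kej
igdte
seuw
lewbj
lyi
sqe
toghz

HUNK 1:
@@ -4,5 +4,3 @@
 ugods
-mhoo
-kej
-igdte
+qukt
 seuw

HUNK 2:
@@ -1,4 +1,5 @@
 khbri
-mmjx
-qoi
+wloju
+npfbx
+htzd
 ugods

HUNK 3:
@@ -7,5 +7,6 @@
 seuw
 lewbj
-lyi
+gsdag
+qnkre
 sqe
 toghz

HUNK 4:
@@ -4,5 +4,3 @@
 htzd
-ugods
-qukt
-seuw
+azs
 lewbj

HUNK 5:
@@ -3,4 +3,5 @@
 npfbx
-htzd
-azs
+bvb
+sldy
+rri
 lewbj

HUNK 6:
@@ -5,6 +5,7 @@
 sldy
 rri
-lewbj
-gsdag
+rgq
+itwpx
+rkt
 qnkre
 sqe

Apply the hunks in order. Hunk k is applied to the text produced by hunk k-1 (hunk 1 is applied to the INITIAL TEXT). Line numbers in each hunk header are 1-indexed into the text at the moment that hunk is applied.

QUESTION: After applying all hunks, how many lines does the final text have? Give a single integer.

Hunk 1: at line 4 remove [mhoo,kej,igdte] add [qukt] -> 10 lines: khbri mmjx qoi ugods qukt seuw lewbj lyi sqe toghz
Hunk 2: at line 1 remove [mmjx,qoi] add [wloju,npfbx,htzd] -> 11 lines: khbri wloju npfbx htzd ugods qukt seuw lewbj lyi sqe toghz
Hunk 3: at line 7 remove [lyi] add [gsdag,qnkre] -> 12 lines: khbri wloju npfbx htzd ugods qukt seuw lewbj gsdag qnkre sqe toghz
Hunk 4: at line 4 remove [ugods,qukt,seuw] add [azs] -> 10 lines: khbri wloju npfbx htzd azs lewbj gsdag qnkre sqe toghz
Hunk 5: at line 3 remove [htzd,azs] add [bvb,sldy,rri] -> 11 lines: khbri wloju npfbx bvb sldy rri lewbj gsdag qnkre sqe toghz
Hunk 6: at line 5 remove [lewbj,gsdag] add [rgq,itwpx,rkt] -> 12 lines: khbri wloju npfbx bvb sldy rri rgq itwpx rkt qnkre sqe toghz
Final line count: 12

Answer: 12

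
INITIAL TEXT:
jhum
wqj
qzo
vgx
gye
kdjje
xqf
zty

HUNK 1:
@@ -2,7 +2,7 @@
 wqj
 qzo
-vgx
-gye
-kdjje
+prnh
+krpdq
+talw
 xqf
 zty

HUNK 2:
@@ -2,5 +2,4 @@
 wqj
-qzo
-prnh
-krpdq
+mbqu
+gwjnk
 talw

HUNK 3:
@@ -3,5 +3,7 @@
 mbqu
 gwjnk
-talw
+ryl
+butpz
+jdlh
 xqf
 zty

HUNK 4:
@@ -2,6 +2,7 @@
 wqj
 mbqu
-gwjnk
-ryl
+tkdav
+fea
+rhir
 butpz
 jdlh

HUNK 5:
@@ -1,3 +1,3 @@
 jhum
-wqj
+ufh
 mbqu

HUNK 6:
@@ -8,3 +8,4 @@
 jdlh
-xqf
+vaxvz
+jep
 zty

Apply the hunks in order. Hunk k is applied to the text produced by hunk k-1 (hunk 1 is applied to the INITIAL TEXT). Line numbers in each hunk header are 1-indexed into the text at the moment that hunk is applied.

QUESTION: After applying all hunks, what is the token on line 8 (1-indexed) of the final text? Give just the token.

Hunk 1: at line 2 remove [vgx,gye,kdjje] add [prnh,krpdq,talw] -> 8 lines: jhum wqj qzo prnh krpdq talw xqf zty
Hunk 2: at line 2 remove [qzo,prnh,krpdq] add [mbqu,gwjnk] -> 7 lines: jhum wqj mbqu gwjnk talw xqf zty
Hunk 3: at line 3 remove [talw] add [ryl,butpz,jdlh] -> 9 lines: jhum wqj mbqu gwjnk ryl butpz jdlh xqf zty
Hunk 4: at line 2 remove [gwjnk,ryl] add [tkdav,fea,rhir] -> 10 lines: jhum wqj mbqu tkdav fea rhir butpz jdlh xqf zty
Hunk 5: at line 1 remove [wqj] add [ufh] -> 10 lines: jhum ufh mbqu tkdav fea rhir butpz jdlh xqf zty
Hunk 6: at line 8 remove [xqf] add [vaxvz,jep] -> 11 lines: jhum ufh mbqu tkdav fea rhir butpz jdlh vaxvz jep zty
Final line 8: jdlh

Answer: jdlh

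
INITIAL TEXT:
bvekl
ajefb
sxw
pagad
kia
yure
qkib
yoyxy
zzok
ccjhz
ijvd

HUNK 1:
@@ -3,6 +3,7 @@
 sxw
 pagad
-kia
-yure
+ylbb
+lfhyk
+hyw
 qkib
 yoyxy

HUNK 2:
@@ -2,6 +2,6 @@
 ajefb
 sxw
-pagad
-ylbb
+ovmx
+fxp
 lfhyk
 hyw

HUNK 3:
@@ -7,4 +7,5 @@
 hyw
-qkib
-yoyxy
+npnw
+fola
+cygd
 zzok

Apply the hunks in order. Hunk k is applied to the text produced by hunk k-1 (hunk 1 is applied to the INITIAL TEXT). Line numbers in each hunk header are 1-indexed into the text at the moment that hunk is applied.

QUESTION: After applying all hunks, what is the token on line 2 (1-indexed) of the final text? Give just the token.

Answer: ajefb

Derivation:
Hunk 1: at line 3 remove [kia,yure] add [ylbb,lfhyk,hyw] -> 12 lines: bvekl ajefb sxw pagad ylbb lfhyk hyw qkib yoyxy zzok ccjhz ijvd
Hunk 2: at line 2 remove [pagad,ylbb] add [ovmx,fxp] -> 12 lines: bvekl ajefb sxw ovmx fxp lfhyk hyw qkib yoyxy zzok ccjhz ijvd
Hunk 3: at line 7 remove [qkib,yoyxy] add [npnw,fola,cygd] -> 13 lines: bvekl ajefb sxw ovmx fxp lfhyk hyw npnw fola cygd zzok ccjhz ijvd
Final line 2: ajefb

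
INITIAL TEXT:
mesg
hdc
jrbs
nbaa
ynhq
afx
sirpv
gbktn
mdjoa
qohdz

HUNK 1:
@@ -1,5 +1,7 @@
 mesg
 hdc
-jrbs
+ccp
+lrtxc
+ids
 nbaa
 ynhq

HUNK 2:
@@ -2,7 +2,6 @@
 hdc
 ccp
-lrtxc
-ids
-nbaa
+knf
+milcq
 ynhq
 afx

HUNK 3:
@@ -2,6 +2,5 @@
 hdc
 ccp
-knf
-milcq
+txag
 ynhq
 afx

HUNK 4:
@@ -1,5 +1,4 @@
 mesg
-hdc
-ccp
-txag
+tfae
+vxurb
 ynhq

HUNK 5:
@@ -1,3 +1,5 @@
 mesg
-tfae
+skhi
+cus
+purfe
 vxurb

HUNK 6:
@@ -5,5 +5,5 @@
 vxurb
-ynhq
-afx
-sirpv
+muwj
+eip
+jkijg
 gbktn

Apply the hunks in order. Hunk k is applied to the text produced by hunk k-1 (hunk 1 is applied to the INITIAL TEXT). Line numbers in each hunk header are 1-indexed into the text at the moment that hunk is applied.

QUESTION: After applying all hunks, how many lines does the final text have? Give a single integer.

Hunk 1: at line 1 remove [jrbs] add [ccp,lrtxc,ids] -> 12 lines: mesg hdc ccp lrtxc ids nbaa ynhq afx sirpv gbktn mdjoa qohdz
Hunk 2: at line 2 remove [lrtxc,ids,nbaa] add [knf,milcq] -> 11 lines: mesg hdc ccp knf milcq ynhq afx sirpv gbktn mdjoa qohdz
Hunk 3: at line 2 remove [knf,milcq] add [txag] -> 10 lines: mesg hdc ccp txag ynhq afx sirpv gbktn mdjoa qohdz
Hunk 4: at line 1 remove [hdc,ccp,txag] add [tfae,vxurb] -> 9 lines: mesg tfae vxurb ynhq afx sirpv gbktn mdjoa qohdz
Hunk 5: at line 1 remove [tfae] add [skhi,cus,purfe] -> 11 lines: mesg skhi cus purfe vxurb ynhq afx sirpv gbktn mdjoa qohdz
Hunk 6: at line 5 remove [ynhq,afx,sirpv] add [muwj,eip,jkijg] -> 11 lines: mesg skhi cus purfe vxurb muwj eip jkijg gbktn mdjoa qohdz
Final line count: 11

Answer: 11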